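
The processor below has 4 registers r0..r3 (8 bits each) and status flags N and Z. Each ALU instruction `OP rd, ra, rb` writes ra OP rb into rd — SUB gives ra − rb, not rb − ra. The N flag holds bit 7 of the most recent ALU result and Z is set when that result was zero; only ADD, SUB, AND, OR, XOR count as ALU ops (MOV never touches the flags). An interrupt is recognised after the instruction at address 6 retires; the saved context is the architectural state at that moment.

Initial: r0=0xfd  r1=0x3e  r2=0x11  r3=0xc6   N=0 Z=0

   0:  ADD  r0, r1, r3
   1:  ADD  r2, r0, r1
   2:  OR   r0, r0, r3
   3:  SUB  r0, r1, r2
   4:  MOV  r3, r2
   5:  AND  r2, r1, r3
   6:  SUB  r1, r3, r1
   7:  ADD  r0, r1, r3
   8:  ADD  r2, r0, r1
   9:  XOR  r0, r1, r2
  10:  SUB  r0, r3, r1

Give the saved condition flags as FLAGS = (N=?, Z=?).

after  0: r0=0x04 r1=0x3e r2=0x11 r3=0xc6  N=0 Z=0
after  1: r0=0x04 r1=0x3e r2=0x42 r3=0xc6  N=0 Z=0
after  2: r0=0xc6 r1=0x3e r2=0x42 r3=0xc6  N=1 Z=0
after  3: r0=0xfc r1=0x3e r2=0x42 r3=0xc6  N=1 Z=0
after  4: r0=0xfc r1=0x3e r2=0x42 r3=0x42  N=1 Z=0
after  5: r0=0xfc r1=0x3e r2=0x02 r3=0x42  N=0 Z=0
after  6: r0=0xfc r1=0x04 r2=0x02 r3=0x42  N=0 Z=0
-- IRQ taken; context saved, return-PC = 7 --

FLAGS = (N=0, Z=0)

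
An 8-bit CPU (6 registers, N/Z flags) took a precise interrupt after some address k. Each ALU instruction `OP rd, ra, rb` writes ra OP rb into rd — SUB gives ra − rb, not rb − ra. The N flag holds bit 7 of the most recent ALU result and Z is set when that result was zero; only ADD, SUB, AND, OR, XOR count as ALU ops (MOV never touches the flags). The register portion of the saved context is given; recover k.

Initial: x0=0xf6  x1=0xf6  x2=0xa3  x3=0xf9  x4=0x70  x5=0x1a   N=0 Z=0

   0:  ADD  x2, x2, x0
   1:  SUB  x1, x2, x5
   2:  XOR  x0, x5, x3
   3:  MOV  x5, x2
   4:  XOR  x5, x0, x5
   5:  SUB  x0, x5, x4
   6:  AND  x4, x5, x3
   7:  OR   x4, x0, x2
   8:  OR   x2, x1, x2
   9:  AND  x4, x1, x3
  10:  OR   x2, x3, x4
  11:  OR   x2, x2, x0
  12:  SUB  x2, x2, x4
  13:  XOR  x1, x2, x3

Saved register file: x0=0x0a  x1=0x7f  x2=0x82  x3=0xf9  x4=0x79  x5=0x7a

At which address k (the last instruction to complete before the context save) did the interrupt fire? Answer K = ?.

after  0: x0=0xf6 x1=0xf6 x2=0x99 x3=0xf9 x4=0x70 x5=0x1a  N=1 Z=0
after  1: x0=0xf6 x1=0x7f x2=0x99 x3=0xf9 x4=0x70 x5=0x1a  N=0 Z=0
after  2: x0=0xe3 x1=0x7f x2=0x99 x3=0xf9 x4=0x70 x5=0x1a  N=1 Z=0
after  3: x0=0xe3 x1=0x7f x2=0x99 x3=0xf9 x4=0x70 x5=0x99  N=1 Z=0
after  4: x0=0xe3 x1=0x7f x2=0x99 x3=0xf9 x4=0x70 x5=0x7a  N=0 Z=0
after  5: x0=0x0a x1=0x7f x2=0x99 x3=0xf9 x4=0x70 x5=0x7a  N=0 Z=0
after  6: x0=0x0a x1=0x7f x2=0x99 x3=0xf9 x4=0x78 x5=0x7a  N=0 Z=0
after  7: x0=0x0a x1=0x7f x2=0x99 x3=0xf9 x4=0x9b x5=0x7a  N=1 Z=0
after  8: x0=0x0a x1=0x7f x2=0xff x3=0xf9 x4=0x9b x5=0x7a  N=1 Z=0
after  9: x0=0x0a x1=0x7f x2=0xff x3=0xf9 x4=0x79 x5=0x7a  N=0 Z=0
after 10: x0=0x0a x1=0x7f x2=0xf9 x3=0xf9 x4=0x79 x5=0x7a  N=1 Z=0
after 11: x0=0x0a x1=0x7f x2=0xfb x3=0xf9 x4=0x79 x5=0x7a  N=1 Z=0
after 12: x0=0x0a x1=0x7f x2=0x82 x3=0xf9 x4=0x79 x5=0x7a  N=1 Z=0
-- IRQ taken; context saved, return-PC = 13 --

K = 12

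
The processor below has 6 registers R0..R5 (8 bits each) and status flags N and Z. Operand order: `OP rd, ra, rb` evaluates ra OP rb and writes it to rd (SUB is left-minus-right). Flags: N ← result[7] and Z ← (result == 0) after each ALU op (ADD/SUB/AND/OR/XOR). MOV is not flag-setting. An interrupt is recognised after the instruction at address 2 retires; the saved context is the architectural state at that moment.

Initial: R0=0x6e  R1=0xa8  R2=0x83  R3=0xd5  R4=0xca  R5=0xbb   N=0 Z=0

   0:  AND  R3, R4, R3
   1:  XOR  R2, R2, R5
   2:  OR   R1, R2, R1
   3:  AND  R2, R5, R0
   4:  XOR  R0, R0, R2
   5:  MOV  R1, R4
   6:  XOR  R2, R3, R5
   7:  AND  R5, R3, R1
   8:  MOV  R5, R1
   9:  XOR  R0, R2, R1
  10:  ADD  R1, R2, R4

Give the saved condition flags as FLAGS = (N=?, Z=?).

FLAGS = (N=1, Z=0)

after  0: R0=0x6e R1=0xa8 R2=0x83 R3=0xc0 R4=0xca R5=0xbb  N=1 Z=0
after  1: R0=0x6e R1=0xa8 R2=0x38 R3=0xc0 R4=0xca R5=0xbb  N=0 Z=0
after  2: R0=0x6e R1=0xb8 R2=0x38 R3=0xc0 R4=0xca R5=0xbb  N=1 Z=0
-- IRQ taken; context saved, return-PC = 3 --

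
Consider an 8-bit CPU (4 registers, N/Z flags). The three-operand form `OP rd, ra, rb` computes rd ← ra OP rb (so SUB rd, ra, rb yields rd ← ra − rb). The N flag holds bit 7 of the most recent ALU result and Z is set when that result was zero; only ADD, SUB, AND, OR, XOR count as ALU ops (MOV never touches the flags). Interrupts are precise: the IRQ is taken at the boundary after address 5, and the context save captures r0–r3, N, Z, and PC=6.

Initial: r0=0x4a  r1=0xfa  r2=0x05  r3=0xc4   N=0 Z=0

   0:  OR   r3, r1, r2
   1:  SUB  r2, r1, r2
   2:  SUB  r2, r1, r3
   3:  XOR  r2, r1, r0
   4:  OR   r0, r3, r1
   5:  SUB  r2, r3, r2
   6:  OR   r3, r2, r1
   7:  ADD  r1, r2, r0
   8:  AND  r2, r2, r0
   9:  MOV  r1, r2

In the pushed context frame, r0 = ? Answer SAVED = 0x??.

SAVED = 0xff

after  0: r0=0x4a r1=0xfa r2=0x05 r3=0xff  N=1 Z=0
after  1: r0=0x4a r1=0xfa r2=0xf5 r3=0xff  N=1 Z=0
after  2: r0=0x4a r1=0xfa r2=0xfb r3=0xff  N=1 Z=0
after  3: r0=0x4a r1=0xfa r2=0xb0 r3=0xff  N=1 Z=0
after  4: r0=0xff r1=0xfa r2=0xb0 r3=0xff  N=1 Z=0
after  5: r0=0xff r1=0xfa r2=0x4f r3=0xff  N=0 Z=0
-- IRQ taken; context saved, return-PC = 6 --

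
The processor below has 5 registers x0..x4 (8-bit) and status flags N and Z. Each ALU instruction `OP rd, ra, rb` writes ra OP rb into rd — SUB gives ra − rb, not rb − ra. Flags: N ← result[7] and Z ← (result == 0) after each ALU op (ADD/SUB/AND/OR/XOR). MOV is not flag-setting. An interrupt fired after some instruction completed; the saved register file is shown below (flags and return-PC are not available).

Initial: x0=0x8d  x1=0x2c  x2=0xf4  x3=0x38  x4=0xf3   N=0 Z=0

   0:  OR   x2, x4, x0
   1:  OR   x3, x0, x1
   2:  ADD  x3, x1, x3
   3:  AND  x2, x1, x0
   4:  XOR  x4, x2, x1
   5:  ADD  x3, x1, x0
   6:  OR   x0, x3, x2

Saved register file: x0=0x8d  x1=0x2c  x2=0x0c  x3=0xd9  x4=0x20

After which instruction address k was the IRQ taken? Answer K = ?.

after  0: x0=0x8d x1=0x2c x2=0xff x3=0x38 x4=0xf3  N=1 Z=0
after  1: x0=0x8d x1=0x2c x2=0xff x3=0xad x4=0xf3  N=1 Z=0
after  2: x0=0x8d x1=0x2c x2=0xff x3=0xd9 x4=0xf3  N=1 Z=0
after  3: x0=0x8d x1=0x2c x2=0x0c x3=0xd9 x4=0xf3  N=0 Z=0
after  4: x0=0x8d x1=0x2c x2=0x0c x3=0xd9 x4=0x20  N=0 Z=0
-- IRQ taken; context saved, return-PC = 5 --

K = 4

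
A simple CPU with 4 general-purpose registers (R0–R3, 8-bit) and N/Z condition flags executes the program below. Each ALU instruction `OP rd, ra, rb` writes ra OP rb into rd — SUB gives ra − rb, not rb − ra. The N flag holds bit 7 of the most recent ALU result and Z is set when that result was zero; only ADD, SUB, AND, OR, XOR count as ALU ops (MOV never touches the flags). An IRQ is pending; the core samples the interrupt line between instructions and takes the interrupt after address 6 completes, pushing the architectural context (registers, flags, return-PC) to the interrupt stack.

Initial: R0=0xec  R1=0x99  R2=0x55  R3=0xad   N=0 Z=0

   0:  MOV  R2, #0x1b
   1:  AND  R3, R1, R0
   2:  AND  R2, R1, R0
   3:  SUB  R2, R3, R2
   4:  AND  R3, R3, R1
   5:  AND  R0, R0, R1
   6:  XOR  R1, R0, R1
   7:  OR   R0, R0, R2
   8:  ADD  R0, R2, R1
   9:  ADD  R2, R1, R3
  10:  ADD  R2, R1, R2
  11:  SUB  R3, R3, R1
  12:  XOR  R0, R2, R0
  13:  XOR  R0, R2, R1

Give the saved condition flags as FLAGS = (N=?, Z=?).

FLAGS = (N=0, Z=0)

after  0: R0=0xec R1=0x99 R2=0x1b R3=0xad  N=0 Z=0
after  1: R0=0xec R1=0x99 R2=0x1b R3=0x88  N=1 Z=0
after  2: R0=0xec R1=0x99 R2=0x88 R3=0x88  N=1 Z=0
after  3: R0=0xec R1=0x99 R2=0x00 R3=0x88  N=0 Z=1
after  4: R0=0xec R1=0x99 R2=0x00 R3=0x88  N=1 Z=0
after  5: R0=0x88 R1=0x99 R2=0x00 R3=0x88  N=1 Z=0
after  6: R0=0x88 R1=0x11 R2=0x00 R3=0x88  N=0 Z=0
-- IRQ taken; context saved, return-PC = 7 --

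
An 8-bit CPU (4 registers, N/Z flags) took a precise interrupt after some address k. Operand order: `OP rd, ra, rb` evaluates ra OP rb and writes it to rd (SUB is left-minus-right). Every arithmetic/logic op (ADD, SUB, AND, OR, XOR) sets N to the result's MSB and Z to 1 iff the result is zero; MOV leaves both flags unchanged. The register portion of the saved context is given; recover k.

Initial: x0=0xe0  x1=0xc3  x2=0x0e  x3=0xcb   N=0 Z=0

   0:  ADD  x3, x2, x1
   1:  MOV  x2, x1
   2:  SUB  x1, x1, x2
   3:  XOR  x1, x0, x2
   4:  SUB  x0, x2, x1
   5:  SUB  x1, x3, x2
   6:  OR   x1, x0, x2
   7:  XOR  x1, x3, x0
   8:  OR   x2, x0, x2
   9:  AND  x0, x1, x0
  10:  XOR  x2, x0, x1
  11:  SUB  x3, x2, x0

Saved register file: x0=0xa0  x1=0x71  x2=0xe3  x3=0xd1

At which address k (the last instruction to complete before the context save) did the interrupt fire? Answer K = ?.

K = 8

after  0: x0=0xe0 x1=0xc3 x2=0x0e x3=0xd1  N=1 Z=0
after  1: x0=0xe0 x1=0xc3 x2=0xc3 x3=0xd1  N=1 Z=0
after  2: x0=0xe0 x1=0x00 x2=0xc3 x3=0xd1  N=0 Z=1
after  3: x0=0xe0 x1=0x23 x2=0xc3 x3=0xd1  N=0 Z=0
after  4: x0=0xa0 x1=0x23 x2=0xc3 x3=0xd1  N=1 Z=0
after  5: x0=0xa0 x1=0x0e x2=0xc3 x3=0xd1  N=0 Z=0
after  6: x0=0xa0 x1=0xe3 x2=0xc3 x3=0xd1  N=1 Z=0
after  7: x0=0xa0 x1=0x71 x2=0xc3 x3=0xd1  N=0 Z=0
after  8: x0=0xa0 x1=0x71 x2=0xe3 x3=0xd1  N=1 Z=0
-- IRQ taken; context saved, return-PC = 9 --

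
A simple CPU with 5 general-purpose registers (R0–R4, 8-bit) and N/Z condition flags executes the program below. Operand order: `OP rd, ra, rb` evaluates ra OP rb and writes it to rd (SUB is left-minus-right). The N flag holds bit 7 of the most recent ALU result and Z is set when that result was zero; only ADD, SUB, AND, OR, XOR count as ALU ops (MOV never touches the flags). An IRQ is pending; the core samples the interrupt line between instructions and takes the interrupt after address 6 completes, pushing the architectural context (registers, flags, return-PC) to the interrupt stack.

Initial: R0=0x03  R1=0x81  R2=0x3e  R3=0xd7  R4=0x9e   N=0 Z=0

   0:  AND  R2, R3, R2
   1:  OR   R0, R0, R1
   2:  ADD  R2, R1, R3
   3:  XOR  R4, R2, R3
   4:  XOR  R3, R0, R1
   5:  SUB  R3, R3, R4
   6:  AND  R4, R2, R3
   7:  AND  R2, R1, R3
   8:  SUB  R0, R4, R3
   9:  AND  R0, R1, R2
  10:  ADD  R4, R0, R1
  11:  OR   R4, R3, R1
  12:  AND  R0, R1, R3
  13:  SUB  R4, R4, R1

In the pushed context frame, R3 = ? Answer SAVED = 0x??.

after  0: R0=0x03 R1=0x81 R2=0x16 R3=0xd7 R4=0x9e  N=0 Z=0
after  1: R0=0x83 R1=0x81 R2=0x16 R3=0xd7 R4=0x9e  N=1 Z=0
after  2: R0=0x83 R1=0x81 R2=0x58 R3=0xd7 R4=0x9e  N=0 Z=0
after  3: R0=0x83 R1=0x81 R2=0x58 R3=0xd7 R4=0x8f  N=1 Z=0
after  4: R0=0x83 R1=0x81 R2=0x58 R3=0x02 R4=0x8f  N=0 Z=0
after  5: R0=0x83 R1=0x81 R2=0x58 R3=0x73 R4=0x8f  N=0 Z=0
after  6: R0=0x83 R1=0x81 R2=0x58 R3=0x73 R4=0x50  N=0 Z=0
-- IRQ taken; context saved, return-PC = 7 --

SAVED = 0x73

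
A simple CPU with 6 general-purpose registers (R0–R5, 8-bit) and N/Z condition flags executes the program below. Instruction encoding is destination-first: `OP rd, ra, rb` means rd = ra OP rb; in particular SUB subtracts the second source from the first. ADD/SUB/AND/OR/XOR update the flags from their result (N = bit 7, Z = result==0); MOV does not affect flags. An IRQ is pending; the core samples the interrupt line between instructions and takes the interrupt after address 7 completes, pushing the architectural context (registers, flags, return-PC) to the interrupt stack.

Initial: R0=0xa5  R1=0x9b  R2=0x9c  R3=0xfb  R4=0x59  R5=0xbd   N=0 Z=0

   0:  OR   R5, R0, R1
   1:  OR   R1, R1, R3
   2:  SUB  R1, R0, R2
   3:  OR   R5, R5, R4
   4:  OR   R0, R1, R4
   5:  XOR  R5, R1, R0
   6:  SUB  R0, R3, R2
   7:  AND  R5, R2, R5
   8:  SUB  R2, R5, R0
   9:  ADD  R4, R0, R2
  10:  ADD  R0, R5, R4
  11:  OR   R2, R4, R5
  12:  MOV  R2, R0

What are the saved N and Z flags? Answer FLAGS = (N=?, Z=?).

after  0: R0=0xa5 R1=0x9b R2=0x9c R3=0xfb R4=0x59 R5=0xbf  N=1 Z=0
after  1: R0=0xa5 R1=0xfb R2=0x9c R3=0xfb R4=0x59 R5=0xbf  N=1 Z=0
after  2: R0=0xa5 R1=0x09 R2=0x9c R3=0xfb R4=0x59 R5=0xbf  N=0 Z=0
after  3: R0=0xa5 R1=0x09 R2=0x9c R3=0xfb R4=0x59 R5=0xff  N=1 Z=0
after  4: R0=0x59 R1=0x09 R2=0x9c R3=0xfb R4=0x59 R5=0xff  N=0 Z=0
after  5: R0=0x59 R1=0x09 R2=0x9c R3=0xfb R4=0x59 R5=0x50  N=0 Z=0
after  6: R0=0x5f R1=0x09 R2=0x9c R3=0xfb R4=0x59 R5=0x50  N=0 Z=0
after  7: R0=0x5f R1=0x09 R2=0x9c R3=0xfb R4=0x59 R5=0x10  N=0 Z=0
-- IRQ taken; context saved, return-PC = 8 --

FLAGS = (N=0, Z=0)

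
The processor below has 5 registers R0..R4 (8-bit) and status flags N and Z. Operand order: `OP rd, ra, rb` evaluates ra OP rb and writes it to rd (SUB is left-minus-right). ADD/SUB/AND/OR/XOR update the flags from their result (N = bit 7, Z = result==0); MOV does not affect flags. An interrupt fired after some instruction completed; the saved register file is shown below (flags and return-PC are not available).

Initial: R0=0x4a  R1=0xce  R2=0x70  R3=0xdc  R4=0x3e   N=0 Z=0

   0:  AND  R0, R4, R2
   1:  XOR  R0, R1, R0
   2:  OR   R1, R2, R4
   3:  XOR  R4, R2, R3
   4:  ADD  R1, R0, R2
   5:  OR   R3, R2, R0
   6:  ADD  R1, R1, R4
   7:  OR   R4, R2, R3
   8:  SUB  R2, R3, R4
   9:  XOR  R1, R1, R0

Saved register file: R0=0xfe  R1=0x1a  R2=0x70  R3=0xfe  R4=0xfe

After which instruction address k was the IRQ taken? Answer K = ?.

after  0: R0=0x30 R1=0xce R2=0x70 R3=0xdc R4=0x3e  N=0 Z=0
after  1: R0=0xfe R1=0xce R2=0x70 R3=0xdc R4=0x3e  N=1 Z=0
after  2: R0=0xfe R1=0x7e R2=0x70 R3=0xdc R4=0x3e  N=0 Z=0
after  3: R0=0xfe R1=0x7e R2=0x70 R3=0xdc R4=0xac  N=1 Z=0
after  4: R0=0xfe R1=0x6e R2=0x70 R3=0xdc R4=0xac  N=0 Z=0
after  5: R0=0xfe R1=0x6e R2=0x70 R3=0xfe R4=0xac  N=1 Z=0
after  6: R0=0xfe R1=0x1a R2=0x70 R3=0xfe R4=0xac  N=0 Z=0
after  7: R0=0xfe R1=0x1a R2=0x70 R3=0xfe R4=0xfe  N=1 Z=0
-- IRQ taken; context saved, return-PC = 8 --

K = 7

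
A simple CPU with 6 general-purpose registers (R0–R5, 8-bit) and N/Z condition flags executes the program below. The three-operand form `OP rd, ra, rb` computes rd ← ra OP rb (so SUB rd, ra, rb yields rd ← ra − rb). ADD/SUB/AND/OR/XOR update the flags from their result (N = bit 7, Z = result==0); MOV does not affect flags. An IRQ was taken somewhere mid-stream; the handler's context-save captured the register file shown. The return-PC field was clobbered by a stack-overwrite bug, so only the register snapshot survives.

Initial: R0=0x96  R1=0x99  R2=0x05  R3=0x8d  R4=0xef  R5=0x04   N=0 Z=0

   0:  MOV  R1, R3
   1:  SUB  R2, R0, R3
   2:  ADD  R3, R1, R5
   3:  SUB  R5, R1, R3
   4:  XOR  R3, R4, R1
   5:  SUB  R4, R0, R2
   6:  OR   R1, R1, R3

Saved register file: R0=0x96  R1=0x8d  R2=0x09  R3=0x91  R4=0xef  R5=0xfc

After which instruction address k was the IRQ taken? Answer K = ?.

K = 3

after  0: R0=0x96 R1=0x8d R2=0x05 R3=0x8d R4=0xef R5=0x04  N=0 Z=0
after  1: R0=0x96 R1=0x8d R2=0x09 R3=0x8d R4=0xef R5=0x04  N=0 Z=0
after  2: R0=0x96 R1=0x8d R2=0x09 R3=0x91 R4=0xef R5=0x04  N=1 Z=0
after  3: R0=0x96 R1=0x8d R2=0x09 R3=0x91 R4=0xef R5=0xfc  N=1 Z=0
-- IRQ taken; context saved, return-PC = 4 --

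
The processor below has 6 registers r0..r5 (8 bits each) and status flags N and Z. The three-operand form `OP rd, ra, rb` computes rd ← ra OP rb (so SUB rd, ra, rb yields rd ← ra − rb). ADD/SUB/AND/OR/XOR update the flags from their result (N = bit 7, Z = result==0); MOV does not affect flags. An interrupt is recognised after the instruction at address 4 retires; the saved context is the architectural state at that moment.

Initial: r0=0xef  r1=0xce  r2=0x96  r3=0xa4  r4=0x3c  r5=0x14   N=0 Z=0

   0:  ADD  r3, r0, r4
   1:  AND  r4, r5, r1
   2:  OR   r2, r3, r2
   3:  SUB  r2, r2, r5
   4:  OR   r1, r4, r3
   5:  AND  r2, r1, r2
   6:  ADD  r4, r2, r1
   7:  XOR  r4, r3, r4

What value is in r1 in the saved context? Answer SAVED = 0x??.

SAVED = 0x2f

after  0: r0=0xef r1=0xce r2=0x96 r3=0x2b r4=0x3c r5=0x14  N=0 Z=0
after  1: r0=0xef r1=0xce r2=0x96 r3=0x2b r4=0x04 r5=0x14  N=0 Z=0
after  2: r0=0xef r1=0xce r2=0xbf r3=0x2b r4=0x04 r5=0x14  N=1 Z=0
after  3: r0=0xef r1=0xce r2=0xab r3=0x2b r4=0x04 r5=0x14  N=1 Z=0
after  4: r0=0xef r1=0x2f r2=0xab r3=0x2b r4=0x04 r5=0x14  N=0 Z=0
-- IRQ taken; context saved, return-PC = 5 --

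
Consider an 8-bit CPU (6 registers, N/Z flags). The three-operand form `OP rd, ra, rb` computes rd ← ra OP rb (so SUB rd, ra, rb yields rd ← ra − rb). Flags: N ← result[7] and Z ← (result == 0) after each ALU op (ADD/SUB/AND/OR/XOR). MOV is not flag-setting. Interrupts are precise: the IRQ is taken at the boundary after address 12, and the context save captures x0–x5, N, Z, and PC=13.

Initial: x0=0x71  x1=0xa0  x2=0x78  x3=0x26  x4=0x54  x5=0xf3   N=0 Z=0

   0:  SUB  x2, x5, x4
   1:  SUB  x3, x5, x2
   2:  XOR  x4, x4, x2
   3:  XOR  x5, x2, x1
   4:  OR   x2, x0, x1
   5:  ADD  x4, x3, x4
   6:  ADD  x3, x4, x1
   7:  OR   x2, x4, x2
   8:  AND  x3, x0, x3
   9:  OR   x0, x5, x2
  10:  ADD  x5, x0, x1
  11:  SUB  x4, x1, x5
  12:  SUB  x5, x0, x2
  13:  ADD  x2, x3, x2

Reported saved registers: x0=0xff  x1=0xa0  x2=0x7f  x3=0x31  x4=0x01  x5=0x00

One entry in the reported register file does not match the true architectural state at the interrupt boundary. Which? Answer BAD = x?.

BAD = x2

after  0: x0=0x71 x1=0xa0 x2=0x9f x3=0x26 x4=0x54 x5=0xf3  N=1 Z=0
after  1: x0=0x71 x1=0xa0 x2=0x9f x3=0x54 x4=0x54 x5=0xf3  N=0 Z=0
after  2: x0=0x71 x1=0xa0 x2=0x9f x3=0x54 x4=0xcb x5=0xf3  N=1 Z=0
after  3: x0=0x71 x1=0xa0 x2=0x9f x3=0x54 x4=0xcb x5=0x3f  N=0 Z=0
after  4: x0=0x71 x1=0xa0 x2=0xf1 x3=0x54 x4=0xcb x5=0x3f  N=1 Z=0
after  5: x0=0x71 x1=0xa0 x2=0xf1 x3=0x54 x4=0x1f x5=0x3f  N=0 Z=0
after  6: x0=0x71 x1=0xa0 x2=0xf1 x3=0xbf x4=0x1f x5=0x3f  N=1 Z=0
after  7: x0=0x71 x1=0xa0 x2=0xff x3=0xbf x4=0x1f x5=0x3f  N=1 Z=0
after  8: x0=0x71 x1=0xa0 x2=0xff x3=0x31 x4=0x1f x5=0x3f  N=0 Z=0
after  9: x0=0xff x1=0xa0 x2=0xff x3=0x31 x4=0x1f x5=0x3f  N=1 Z=0
after 10: x0=0xff x1=0xa0 x2=0xff x3=0x31 x4=0x1f x5=0x9f  N=1 Z=0
after 11: x0=0xff x1=0xa0 x2=0xff x3=0x31 x4=0x01 x5=0x9f  N=0 Z=0
after 12: x0=0xff x1=0xa0 x2=0xff x3=0x31 x4=0x01 x5=0x00  N=0 Z=1
-- IRQ taken; context saved, return-PC = 13 --
mismatch: x2: reported 0x7f vs actual 0xff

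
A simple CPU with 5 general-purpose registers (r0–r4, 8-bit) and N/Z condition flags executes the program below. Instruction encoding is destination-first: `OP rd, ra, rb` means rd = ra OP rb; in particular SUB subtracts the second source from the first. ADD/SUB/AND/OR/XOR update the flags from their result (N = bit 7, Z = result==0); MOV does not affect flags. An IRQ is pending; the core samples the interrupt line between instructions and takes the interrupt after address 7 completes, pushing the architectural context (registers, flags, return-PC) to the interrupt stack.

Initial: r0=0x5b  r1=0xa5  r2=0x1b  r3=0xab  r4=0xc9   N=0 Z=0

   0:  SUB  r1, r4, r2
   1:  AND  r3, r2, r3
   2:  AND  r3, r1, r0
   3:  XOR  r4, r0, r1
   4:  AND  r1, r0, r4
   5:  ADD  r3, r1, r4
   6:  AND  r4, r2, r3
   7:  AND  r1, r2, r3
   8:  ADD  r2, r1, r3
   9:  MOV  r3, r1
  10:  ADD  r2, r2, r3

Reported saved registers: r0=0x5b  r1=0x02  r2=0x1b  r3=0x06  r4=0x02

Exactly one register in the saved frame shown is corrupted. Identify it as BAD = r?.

after  0: r0=0x5b r1=0xae r2=0x1b r3=0xab r4=0xc9  N=1 Z=0
after  1: r0=0x5b r1=0xae r2=0x1b r3=0x0b r4=0xc9  N=0 Z=0
after  2: r0=0x5b r1=0xae r2=0x1b r3=0x0a r4=0xc9  N=0 Z=0
after  3: r0=0x5b r1=0xae r2=0x1b r3=0x0a r4=0xf5  N=1 Z=0
after  4: r0=0x5b r1=0x51 r2=0x1b r3=0x0a r4=0xf5  N=0 Z=0
after  5: r0=0x5b r1=0x51 r2=0x1b r3=0x46 r4=0xf5  N=0 Z=0
after  6: r0=0x5b r1=0x51 r2=0x1b r3=0x46 r4=0x02  N=0 Z=0
after  7: r0=0x5b r1=0x02 r2=0x1b r3=0x46 r4=0x02  N=0 Z=0
-- IRQ taken; context saved, return-PC = 8 --
mismatch: r3: reported 0x06 vs actual 0x46

BAD = r3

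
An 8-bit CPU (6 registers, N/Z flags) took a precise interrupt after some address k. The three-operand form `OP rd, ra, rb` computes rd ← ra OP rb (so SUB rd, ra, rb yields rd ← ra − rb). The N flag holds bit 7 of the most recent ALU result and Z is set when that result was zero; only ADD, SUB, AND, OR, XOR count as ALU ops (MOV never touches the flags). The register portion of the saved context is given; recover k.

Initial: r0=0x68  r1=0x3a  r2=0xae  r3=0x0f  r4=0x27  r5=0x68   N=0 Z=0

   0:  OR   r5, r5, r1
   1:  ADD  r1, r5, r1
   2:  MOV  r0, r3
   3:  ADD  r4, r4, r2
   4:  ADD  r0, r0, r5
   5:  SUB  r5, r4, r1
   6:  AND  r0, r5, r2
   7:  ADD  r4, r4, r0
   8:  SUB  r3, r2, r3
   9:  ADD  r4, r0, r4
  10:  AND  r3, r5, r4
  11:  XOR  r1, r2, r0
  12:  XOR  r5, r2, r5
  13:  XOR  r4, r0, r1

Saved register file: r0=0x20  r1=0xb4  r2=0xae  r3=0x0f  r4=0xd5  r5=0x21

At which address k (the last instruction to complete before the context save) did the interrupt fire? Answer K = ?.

after  0: r0=0x68 r1=0x3a r2=0xae r3=0x0f r4=0x27 r5=0x7a  N=0 Z=0
after  1: r0=0x68 r1=0xb4 r2=0xae r3=0x0f r4=0x27 r5=0x7a  N=1 Z=0
after  2: r0=0x0f r1=0xb4 r2=0xae r3=0x0f r4=0x27 r5=0x7a  N=1 Z=0
after  3: r0=0x0f r1=0xb4 r2=0xae r3=0x0f r4=0xd5 r5=0x7a  N=1 Z=0
after  4: r0=0x89 r1=0xb4 r2=0xae r3=0x0f r4=0xd5 r5=0x7a  N=1 Z=0
after  5: r0=0x89 r1=0xb4 r2=0xae r3=0x0f r4=0xd5 r5=0x21  N=0 Z=0
after  6: r0=0x20 r1=0xb4 r2=0xae r3=0x0f r4=0xd5 r5=0x21  N=0 Z=0
-- IRQ taken; context saved, return-PC = 7 --

K = 6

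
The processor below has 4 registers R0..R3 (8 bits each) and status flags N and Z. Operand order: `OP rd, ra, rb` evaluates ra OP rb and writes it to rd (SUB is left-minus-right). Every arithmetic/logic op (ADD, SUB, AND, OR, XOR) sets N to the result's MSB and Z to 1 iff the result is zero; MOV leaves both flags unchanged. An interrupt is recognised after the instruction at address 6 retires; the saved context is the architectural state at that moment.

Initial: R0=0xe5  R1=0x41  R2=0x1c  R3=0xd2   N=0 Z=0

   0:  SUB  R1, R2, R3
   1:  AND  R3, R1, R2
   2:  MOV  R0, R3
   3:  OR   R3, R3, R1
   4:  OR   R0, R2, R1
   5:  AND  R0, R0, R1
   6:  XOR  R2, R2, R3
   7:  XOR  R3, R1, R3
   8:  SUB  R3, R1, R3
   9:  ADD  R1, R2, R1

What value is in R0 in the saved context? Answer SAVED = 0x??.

SAVED = 0x4a

after  0: R0=0xe5 R1=0x4a R2=0x1c R3=0xd2  N=0 Z=0
after  1: R0=0xe5 R1=0x4a R2=0x1c R3=0x08  N=0 Z=0
after  2: R0=0x08 R1=0x4a R2=0x1c R3=0x08  N=0 Z=0
after  3: R0=0x08 R1=0x4a R2=0x1c R3=0x4a  N=0 Z=0
after  4: R0=0x5e R1=0x4a R2=0x1c R3=0x4a  N=0 Z=0
after  5: R0=0x4a R1=0x4a R2=0x1c R3=0x4a  N=0 Z=0
after  6: R0=0x4a R1=0x4a R2=0x56 R3=0x4a  N=0 Z=0
-- IRQ taken; context saved, return-PC = 7 --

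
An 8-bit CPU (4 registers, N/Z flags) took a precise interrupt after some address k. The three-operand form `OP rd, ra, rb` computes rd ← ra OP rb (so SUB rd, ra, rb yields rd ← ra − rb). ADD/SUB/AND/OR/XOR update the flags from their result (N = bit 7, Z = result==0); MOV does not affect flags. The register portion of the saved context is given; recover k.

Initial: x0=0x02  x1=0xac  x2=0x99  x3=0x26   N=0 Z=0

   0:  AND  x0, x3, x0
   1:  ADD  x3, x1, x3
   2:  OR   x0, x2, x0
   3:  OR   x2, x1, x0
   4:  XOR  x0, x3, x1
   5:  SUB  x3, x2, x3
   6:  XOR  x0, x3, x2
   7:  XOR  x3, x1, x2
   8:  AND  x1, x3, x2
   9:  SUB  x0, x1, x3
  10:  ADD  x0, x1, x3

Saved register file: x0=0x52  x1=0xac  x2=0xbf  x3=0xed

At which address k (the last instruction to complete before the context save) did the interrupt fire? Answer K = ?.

K = 6

after  0: x0=0x02 x1=0xac x2=0x99 x3=0x26  N=0 Z=0
after  1: x0=0x02 x1=0xac x2=0x99 x3=0xd2  N=1 Z=0
after  2: x0=0x9b x1=0xac x2=0x99 x3=0xd2  N=1 Z=0
after  3: x0=0x9b x1=0xac x2=0xbf x3=0xd2  N=1 Z=0
after  4: x0=0x7e x1=0xac x2=0xbf x3=0xd2  N=0 Z=0
after  5: x0=0x7e x1=0xac x2=0xbf x3=0xed  N=1 Z=0
after  6: x0=0x52 x1=0xac x2=0xbf x3=0xed  N=0 Z=0
-- IRQ taken; context saved, return-PC = 7 --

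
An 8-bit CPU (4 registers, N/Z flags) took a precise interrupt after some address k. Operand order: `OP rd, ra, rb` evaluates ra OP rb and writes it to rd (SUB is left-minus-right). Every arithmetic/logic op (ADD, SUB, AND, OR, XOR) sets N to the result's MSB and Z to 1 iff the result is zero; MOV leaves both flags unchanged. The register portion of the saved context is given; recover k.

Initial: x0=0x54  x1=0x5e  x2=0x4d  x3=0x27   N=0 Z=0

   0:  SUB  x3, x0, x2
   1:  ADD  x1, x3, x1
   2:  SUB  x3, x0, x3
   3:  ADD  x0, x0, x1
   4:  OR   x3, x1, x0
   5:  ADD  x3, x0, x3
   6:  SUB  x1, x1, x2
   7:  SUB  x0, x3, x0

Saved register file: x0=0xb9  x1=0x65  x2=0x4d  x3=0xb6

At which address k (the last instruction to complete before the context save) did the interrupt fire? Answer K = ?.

after  0: x0=0x54 x1=0x5e x2=0x4d x3=0x07  N=0 Z=0
after  1: x0=0x54 x1=0x65 x2=0x4d x3=0x07  N=0 Z=0
after  2: x0=0x54 x1=0x65 x2=0x4d x3=0x4d  N=0 Z=0
after  3: x0=0xb9 x1=0x65 x2=0x4d x3=0x4d  N=1 Z=0
after  4: x0=0xb9 x1=0x65 x2=0x4d x3=0xfd  N=1 Z=0
after  5: x0=0xb9 x1=0x65 x2=0x4d x3=0xb6  N=1 Z=0
-- IRQ taken; context saved, return-PC = 6 --

K = 5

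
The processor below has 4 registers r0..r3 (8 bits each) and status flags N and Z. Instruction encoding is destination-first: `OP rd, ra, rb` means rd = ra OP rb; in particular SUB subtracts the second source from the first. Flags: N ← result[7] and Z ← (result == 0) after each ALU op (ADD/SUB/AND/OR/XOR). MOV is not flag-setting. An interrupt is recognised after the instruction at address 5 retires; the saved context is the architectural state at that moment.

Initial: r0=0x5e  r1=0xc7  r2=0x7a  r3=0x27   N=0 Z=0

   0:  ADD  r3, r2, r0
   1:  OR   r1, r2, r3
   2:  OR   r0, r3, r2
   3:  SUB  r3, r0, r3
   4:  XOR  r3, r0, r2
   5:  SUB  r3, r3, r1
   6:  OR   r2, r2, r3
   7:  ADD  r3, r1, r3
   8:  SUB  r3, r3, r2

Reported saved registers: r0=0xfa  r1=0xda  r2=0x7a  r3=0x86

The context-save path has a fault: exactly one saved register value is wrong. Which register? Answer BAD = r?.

BAD = r1

after  0: r0=0x5e r1=0xc7 r2=0x7a r3=0xd8  N=1 Z=0
after  1: r0=0x5e r1=0xfa r2=0x7a r3=0xd8  N=1 Z=0
after  2: r0=0xfa r1=0xfa r2=0x7a r3=0xd8  N=1 Z=0
after  3: r0=0xfa r1=0xfa r2=0x7a r3=0x22  N=0 Z=0
after  4: r0=0xfa r1=0xfa r2=0x7a r3=0x80  N=1 Z=0
after  5: r0=0xfa r1=0xfa r2=0x7a r3=0x86  N=1 Z=0
-- IRQ taken; context saved, return-PC = 6 --
mismatch: r1: reported 0xda vs actual 0xfa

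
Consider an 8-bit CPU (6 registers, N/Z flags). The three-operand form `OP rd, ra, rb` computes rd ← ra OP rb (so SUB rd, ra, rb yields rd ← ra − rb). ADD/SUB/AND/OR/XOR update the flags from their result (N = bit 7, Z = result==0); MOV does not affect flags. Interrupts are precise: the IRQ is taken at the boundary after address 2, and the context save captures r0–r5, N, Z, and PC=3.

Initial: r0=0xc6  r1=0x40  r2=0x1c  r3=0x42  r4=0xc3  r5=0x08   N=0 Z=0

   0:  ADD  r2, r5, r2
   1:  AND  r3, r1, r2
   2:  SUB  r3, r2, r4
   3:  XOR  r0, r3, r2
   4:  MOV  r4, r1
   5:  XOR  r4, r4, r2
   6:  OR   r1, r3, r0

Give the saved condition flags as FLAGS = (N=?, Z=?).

FLAGS = (N=0, Z=0)

after  0: r0=0xc6 r1=0x40 r2=0x24 r3=0x42 r4=0xc3 r5=0x08  N=0 Z=0
after  1: r0=0xc6 r1=0x40 r2=0x24 r3=0x00 r4=0xc3 r5=0x08  N=0 Z=1
after  2: r0=0xc6 r1=0x40 r2=0x24 r3=0x61 r4=0xc3 r5=0x08  N=0 Z=0
-- IRQ taken; context saved, return-PC = 3 --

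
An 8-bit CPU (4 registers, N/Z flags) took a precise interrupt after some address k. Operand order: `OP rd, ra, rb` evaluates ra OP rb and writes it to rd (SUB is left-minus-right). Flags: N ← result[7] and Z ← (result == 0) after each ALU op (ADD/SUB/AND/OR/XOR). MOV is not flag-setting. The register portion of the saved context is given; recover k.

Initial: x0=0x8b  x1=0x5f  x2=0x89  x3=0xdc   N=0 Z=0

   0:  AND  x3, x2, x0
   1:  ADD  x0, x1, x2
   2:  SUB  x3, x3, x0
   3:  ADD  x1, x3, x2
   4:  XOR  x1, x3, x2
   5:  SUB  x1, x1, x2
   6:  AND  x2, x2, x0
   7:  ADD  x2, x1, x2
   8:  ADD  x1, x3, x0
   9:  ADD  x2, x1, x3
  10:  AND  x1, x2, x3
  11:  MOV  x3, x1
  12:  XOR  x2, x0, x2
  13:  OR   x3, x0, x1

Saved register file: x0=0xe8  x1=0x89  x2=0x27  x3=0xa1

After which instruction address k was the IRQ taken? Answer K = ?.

after  0: x0=0x8b x1=0x5f x2=0x89 x3=0x89  N=1 Z=0
after  1: x0=0xe8 x1=0x5f x2=0x89 x3=0x89  N=1 Z=0
after  2: x0=0xe8 x1=0x5f x2=0x89 x3=0xa1  N=1 Z=0
after  3: x0=0xe8 x1=0x2a x2=0x89 x3=0xa1  N=0 Z=0
after  4: x0=0xe8 x1=0x28 x2=0x89 x3=0xa1  N=0 Z=0
after  5: x0=0xe8 x1=0x9f x2=0x89 x3=0xa1  N=1 Z=0
after  6: x0=0xe8 x1=0x9f x2=0x88 x3=0xa1  N=1 Z=0
after  7: x0=0xe8 x1=0x9f x2=0x27 x3=0xa1  N=0 Z=0
after  8: x0=0xe8 x1=0x89 x2=0x27 x3=0xa1  N=1 Z=0
-- IRQ taken; context saved, return-PC = 9 --

K = 8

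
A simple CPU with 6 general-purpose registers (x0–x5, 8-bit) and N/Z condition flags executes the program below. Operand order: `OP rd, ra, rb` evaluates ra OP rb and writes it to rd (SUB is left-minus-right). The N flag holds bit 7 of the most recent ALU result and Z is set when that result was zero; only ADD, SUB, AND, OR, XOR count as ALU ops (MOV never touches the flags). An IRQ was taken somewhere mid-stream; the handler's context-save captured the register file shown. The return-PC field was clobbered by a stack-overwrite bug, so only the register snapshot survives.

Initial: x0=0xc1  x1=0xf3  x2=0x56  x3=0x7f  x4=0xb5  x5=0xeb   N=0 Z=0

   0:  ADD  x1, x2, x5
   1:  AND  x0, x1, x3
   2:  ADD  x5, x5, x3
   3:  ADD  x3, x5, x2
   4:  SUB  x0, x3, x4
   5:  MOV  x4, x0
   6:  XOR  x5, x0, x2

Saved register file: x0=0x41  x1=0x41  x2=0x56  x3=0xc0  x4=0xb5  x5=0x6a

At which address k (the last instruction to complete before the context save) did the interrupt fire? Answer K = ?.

K = 3

after  0: x0=0xc1 x1=0x41 x2=0x56 x3=0x7f x4=0xb5 x5=0xeb  N=0 Z=0
after  1: x0=0x41 x1=0x41 x2=0x56 x3=0x7f x4=0xb5 x5=0xeb  N=0 Z=0
after  2: x0=0x41 x1=0x41 x2=0x56 x3=0x7f x4=0xb5 x5=0x6a  N=0 Z=0
after  3: x0=0x41 x1=0x41 x2=0x56 x3=0xc0 x4=0xb5 x5=0x6a  N=1 Z=0
-- IRQ taken; context saved, return-PC = 4 --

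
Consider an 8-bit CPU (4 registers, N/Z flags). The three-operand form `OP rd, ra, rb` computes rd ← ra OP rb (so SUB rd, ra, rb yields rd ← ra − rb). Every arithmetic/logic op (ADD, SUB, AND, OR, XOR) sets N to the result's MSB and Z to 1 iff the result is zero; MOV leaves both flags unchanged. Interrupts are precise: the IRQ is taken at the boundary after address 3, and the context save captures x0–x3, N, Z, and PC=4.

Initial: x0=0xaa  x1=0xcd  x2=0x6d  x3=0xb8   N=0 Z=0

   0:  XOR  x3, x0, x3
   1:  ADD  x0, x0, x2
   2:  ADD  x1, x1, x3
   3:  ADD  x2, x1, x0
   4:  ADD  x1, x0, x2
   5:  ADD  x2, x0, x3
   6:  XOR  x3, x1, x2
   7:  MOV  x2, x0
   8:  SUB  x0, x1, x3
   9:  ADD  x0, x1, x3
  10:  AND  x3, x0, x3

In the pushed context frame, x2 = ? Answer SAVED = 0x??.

after  0: x0=0xaa x1=0xcd x2=0x6d x3=0x12  N=0 Z=0
after  1: x0=0x17 x1=0xcd x2=0x6d x3=0x12  N=0 Z=0
after  2: x0=0x17 x1=0xdf x2=0x6d x3=0x12  N=1 Z=0
after  3: x0=0x17 x1=0xdf x2=0xf6 x3=0x12  N=1 Z=0
-- IRQ taken; context saved, return-PC = 4 --

SAVED = 0xf6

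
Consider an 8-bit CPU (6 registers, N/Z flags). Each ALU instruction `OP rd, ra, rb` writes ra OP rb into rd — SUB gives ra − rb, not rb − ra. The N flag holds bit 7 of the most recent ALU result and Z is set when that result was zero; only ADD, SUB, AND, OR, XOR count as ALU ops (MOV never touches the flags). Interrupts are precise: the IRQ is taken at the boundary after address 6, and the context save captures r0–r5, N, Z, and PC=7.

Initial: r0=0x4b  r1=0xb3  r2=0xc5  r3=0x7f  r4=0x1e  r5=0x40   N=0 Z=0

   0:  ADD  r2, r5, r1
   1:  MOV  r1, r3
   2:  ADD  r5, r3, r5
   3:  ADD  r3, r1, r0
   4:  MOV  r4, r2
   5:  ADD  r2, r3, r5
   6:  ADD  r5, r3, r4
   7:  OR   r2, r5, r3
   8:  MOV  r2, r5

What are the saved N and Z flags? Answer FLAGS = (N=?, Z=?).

FLAGS = (N=1, Z=0)

after  0: r0=0x4b r1=0xb3 r2=0xf3 r3=0x7f r4=0x1e r5=0x40  N=1 Z=0
after  1: r0=0x4b r1=0x7f r2=0xf3 r3=0x7f r4=0x1e r5=0x40  N=1 Z=0
after  2: r0=0x4b r1=0x7f r2=0xf3 r3=0x7f r4=0x1e r5=0xbf  N=1 Z=0
after  3: r0=0x4b r1=0x7f r2=0xf3 r3=0xca r4=0x1e r5=0xbf  N=1 Z=0
after  4: r0=0x4b r1=0x7f r2=0xf3 r3=0xca r4=0xf3 r5=0xbf  N=1 Z=0
after  5: r0=0x4b r1=0x7f r2=0x89 r3=0xca r4=0xf3 r5=0xbf  N=1 Z=0
after  6: r0=0x4b r1=0x7f r2=0x89 r3=0xca r4=0xf3 r5=0xbd  N=1 Z=0
-- IRQ taken; context saved, return-PC = 7 --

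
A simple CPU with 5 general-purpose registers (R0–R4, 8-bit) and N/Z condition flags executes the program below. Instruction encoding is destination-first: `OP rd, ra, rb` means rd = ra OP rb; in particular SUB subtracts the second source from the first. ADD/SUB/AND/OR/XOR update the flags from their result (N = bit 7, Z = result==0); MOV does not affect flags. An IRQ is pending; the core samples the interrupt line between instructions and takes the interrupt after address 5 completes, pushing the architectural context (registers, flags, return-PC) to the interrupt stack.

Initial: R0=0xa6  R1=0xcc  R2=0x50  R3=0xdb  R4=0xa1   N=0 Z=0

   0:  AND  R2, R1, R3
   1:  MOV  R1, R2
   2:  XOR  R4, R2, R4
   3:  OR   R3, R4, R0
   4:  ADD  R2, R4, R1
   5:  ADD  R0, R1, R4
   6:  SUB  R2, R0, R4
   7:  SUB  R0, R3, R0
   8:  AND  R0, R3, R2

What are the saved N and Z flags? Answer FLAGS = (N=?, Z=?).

after  0: R0=0xa6 R1=0xcc R2=0xc8 R3=0xdb R4=0xa1  N=1 Z=0
after  1: R0=0xa6 R1=0xc8 R2=0xc8 R3=0xdb R4=0xa1  N=1 Z=0
after  2: R0=0xa6 R1=0xc8 R2=0xc8 R3=0xdb R4=0x69  N=0 Z=0
after  3: R0=0xa6 R1=0xc8 R2=0xc8 R3=0xef R4=0x69  N=1 Z=0
after  4: R0=0xa6 R1=0xc8 R2=0x31 R3=0xef R4=0x69  N=0 Z=0
after  5: R0=0x31 R1=0xc8 R2=0x31 R3=0xef R4=0x69  N=0 Z=0
-- IRQ taken; context saved, return-PC = 6 --

FLAGS = (N=0, Z=0)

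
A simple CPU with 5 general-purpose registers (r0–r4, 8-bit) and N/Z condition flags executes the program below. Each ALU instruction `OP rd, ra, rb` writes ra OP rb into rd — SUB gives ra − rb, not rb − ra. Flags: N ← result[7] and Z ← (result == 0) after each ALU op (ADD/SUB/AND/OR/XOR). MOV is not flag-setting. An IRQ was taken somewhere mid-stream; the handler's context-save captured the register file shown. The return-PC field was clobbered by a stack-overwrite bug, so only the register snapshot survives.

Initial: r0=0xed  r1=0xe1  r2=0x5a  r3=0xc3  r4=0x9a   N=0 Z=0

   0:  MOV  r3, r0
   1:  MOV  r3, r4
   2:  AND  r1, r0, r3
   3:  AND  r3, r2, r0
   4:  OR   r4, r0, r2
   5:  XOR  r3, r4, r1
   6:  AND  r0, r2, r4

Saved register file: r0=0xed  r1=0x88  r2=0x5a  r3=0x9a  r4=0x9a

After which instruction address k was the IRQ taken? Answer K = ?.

K = 2

after  0: r0=0xed r1=0xe1 r2=0x5a r3=0xed r4=0x9a  N=0 Z=0
after  1: r0=0xed r1=0xe1 r2=0x5a r3=0x9a r4=0x9a  N=0 Z=0
after  2: r0=0xed r1=0x88 r2=0x5a r3=0x9a r4=0x9a  N=1 Z=0
-- IRQ taken; context saved, return-PC = 3 --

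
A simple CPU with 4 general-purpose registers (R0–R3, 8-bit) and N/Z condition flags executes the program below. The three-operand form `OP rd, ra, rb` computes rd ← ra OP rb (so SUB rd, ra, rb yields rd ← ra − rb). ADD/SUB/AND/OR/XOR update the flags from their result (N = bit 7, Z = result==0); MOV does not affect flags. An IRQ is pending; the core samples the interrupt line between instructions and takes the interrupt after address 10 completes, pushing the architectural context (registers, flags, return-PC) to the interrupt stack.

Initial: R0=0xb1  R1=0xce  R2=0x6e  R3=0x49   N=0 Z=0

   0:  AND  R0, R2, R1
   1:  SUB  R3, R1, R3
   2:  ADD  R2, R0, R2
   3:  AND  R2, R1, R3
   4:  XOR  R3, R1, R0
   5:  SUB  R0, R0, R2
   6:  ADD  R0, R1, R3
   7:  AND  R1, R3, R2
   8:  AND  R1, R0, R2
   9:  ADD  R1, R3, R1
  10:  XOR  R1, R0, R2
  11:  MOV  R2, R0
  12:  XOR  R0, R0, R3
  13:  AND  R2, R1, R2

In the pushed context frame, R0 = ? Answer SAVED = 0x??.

SAVED = 0x4e

after  0: R0=0x4e R1=0xce R2=0x6e R3=0x49  N=0 Z=0
after  1: R0=0x4e R1=0xce R2=0x6e R3=0x85  N=1 Z=0
after  2: R0=0x4e R1=0xce R2=0xbc R3=0x85  N=1 Z=0
after  3: R0=0x4e R1=0xce R2=0x84 R3=0x85  N=1 Z=0
after  4: R0=0x4e R1=0xce R2=0x84 R3=0x80  N=1 Z=0
after  5: R0=0xca R1=0xce R2=0x84 R3=0x80  N=1 Z=0
after  6: R0=0x4e R1=0xce R2=0x84 R3=0x80  N=0 Z=0
after  7: R0=0x4e R1=0x80 R2=0x84 R3=0x80  N=1 Z=0
after  8: R0=0x4e R1=0x04 R2=0x84 R3=0x80  N=0 Z=0
after  9: R0=0x4e R1=0x84 R2=0x84 R3=0x80  N=1 Z=0
after 10: R0=0x4e R1=0xca R2=0x84 R3=0x80  N=1 Z=0
-- IRQ taken; context saved, return-PC = 11 --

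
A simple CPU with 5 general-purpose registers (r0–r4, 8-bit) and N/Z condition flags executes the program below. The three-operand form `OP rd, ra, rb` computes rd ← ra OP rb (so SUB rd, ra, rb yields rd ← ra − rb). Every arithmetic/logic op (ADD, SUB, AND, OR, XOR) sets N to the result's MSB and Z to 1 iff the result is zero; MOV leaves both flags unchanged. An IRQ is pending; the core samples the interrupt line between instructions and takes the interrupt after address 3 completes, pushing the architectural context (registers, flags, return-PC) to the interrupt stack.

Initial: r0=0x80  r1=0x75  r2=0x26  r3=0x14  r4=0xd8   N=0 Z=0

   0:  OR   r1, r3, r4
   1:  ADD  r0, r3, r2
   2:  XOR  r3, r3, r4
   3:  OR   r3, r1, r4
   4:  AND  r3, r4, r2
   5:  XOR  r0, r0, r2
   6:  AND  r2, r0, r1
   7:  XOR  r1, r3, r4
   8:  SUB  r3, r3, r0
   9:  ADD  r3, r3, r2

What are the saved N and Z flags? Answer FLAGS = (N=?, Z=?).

FLAGS = (N=1, Z=0)

after  0: r0=0x80 r1=0xdc r2=0x26 r3=0x14 r4=0xd8  N=1 Z=0
after  1: r0=0x3a r1=0xdc r2=0x26 r3=0x14 r4=0xd8  N=0 Z=0
after  2: r0=0x3a r1=0xdc r2=0x26 r3=0xcc r4=0xd8  N=1 Z=0
after  3: r0=0x3a r1=0xdc r2=0x26 r3=0xdc r4=0xd8  N=1 Z=0
-- IRQ taken; context saved, return-PC = 4 --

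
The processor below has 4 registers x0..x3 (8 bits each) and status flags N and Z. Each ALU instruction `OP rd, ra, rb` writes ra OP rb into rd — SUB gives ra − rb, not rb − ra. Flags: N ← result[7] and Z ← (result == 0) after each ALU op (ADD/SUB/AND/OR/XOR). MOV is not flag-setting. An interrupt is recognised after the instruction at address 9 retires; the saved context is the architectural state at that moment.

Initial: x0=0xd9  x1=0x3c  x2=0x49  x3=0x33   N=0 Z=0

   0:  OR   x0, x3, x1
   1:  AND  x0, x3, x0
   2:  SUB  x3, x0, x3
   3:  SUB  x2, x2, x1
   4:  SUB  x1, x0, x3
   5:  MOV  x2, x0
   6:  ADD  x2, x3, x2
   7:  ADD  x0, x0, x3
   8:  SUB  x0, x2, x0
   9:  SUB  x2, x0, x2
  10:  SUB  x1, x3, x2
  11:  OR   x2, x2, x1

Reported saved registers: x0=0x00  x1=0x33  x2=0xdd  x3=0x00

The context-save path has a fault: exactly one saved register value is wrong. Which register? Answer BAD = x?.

after  0: x0=0x3f x1=0x3c x2=0x49 x3=0x33  N=0 Z=0
after  1: x0=0x33 x1=0x3c x2=0x49 x3=0x33  N=0 Z=0
after  2: x0=0x33 x1=0x3c x2=0x49 x3=0x00  N=0 Z=1
after  3: x0=0x33 x1=0x3c x2=0x0d x3=0x00  N=0 Z=0
after  4: x0=0x33 x1=0x33 x2=0x0d x3=0x00  N=0 Z=0
after  5: x0=0x33 x1=0x33 x2=0x33 x3=0x00  N=0 Z=0
after  6: x0=0x33 x1=0x33 x2=0x33 x3=0x00  N=0 Z=0
after  7: x0=0x33 x1=0x33 x2=0x33 x3=0x00  N=0 Z=0
after  8: x0=0x00 x1=0x33 x2=0x33 x3=0x00  N=0 Z=1
after  9: x0=0x00 x1=0x33 x2=0xcd x3=0x00  N=1 Z=0
-- IRQ taken; context saved, return-PC = 10 --
mismatch: x2: reported 0xdd vs actual 0xcd

BAD = x2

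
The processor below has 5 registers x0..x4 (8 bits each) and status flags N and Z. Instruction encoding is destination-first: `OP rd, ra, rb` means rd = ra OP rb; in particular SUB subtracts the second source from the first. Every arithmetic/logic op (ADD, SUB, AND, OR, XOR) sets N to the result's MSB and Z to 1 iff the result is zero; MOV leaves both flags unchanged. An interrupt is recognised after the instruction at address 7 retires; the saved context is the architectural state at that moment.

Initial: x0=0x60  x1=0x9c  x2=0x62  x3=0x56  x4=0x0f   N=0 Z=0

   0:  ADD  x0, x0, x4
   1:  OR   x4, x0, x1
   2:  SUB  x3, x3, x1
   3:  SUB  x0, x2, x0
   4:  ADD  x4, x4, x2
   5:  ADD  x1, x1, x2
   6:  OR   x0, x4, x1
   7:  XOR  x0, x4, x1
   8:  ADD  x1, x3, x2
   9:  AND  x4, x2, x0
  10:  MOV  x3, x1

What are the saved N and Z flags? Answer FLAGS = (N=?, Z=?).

after  0: x0=0x6f x1=0x9c x2=0x62 x3=0x56 x4=0x0f  N=0 Z=0
after  1: x0=0x6f x1=0x9c x2=0x62 x3=0x56 x4=0xff  N=1 Z=0
after  2: x0=0x6f x1=0x9c x2=0x62 x3=0xba x4=0xff  N=1 Z=0
after  3: x0=0xf3 x1=0x9c x2=0x62 x3=0xba x4=0xff  N=1 Z=0
after  4: x0=0xf3 x1=0x9c x2=0x62 x3=0xba x4=0x61  N=0 Z=0
after  5: x0=0xf3 x1=0xfe x2=0x62 x3=0xba x4=0x61  N=1 Z=0
after  6: x0=0xff x1=0xfe x2=0x62 x3=0xba x4=0x61  N=1 Z=0
after  7: x0=0x9f x1=0xfe x2=0x62 x3=0xba x4=0x61  N=1 Z=0
-- IRQ taken; context saved, return-PC = 8 --

FLAGS = (N=1, Z=0)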